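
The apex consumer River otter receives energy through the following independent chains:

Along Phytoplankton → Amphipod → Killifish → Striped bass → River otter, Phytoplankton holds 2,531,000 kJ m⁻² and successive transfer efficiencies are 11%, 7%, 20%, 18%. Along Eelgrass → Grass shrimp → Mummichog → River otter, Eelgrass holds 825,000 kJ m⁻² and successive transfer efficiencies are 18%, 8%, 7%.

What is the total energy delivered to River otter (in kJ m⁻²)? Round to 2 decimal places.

Via Phytoplankton: 2531000 × 0.11 × 0.07 × 0.2 × 0.18 = 701.5932 kJ m⁻²
Via Eelgrass: 825000 × 0.18 × 0.08 × 0.07 = 831.6 kJ m⁻²
Total at River otter: 701.5932 + 831.6 = 1533.1932 kJ m⁻²

1533.19 kJ m⁻²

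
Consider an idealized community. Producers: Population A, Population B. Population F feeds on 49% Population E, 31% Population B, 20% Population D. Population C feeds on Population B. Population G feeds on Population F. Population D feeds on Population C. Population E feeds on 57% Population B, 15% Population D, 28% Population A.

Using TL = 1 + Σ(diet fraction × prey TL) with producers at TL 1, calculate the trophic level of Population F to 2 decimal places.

3.04

Population C: 1 + 1 = 2
Population D: 1 + 2 = 3
Population E: 1 + (0.57×1 + 0.15×3 + 0.28×1) = 2.3
Population F: 1 + (0.49×2.3 + 0.31×1 + 0.2×3) = 3.037
Population G: 1 + 3.037 = 4.037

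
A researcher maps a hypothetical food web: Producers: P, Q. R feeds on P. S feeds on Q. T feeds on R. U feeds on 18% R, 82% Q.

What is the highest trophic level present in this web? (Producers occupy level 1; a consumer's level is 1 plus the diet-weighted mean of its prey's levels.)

3

R: 1 + 1 = 2
S: 1 + 1 = 2
T: 1 + 2 = 3
U: 1 + (0.18×2 + 0.82×1) = 2.18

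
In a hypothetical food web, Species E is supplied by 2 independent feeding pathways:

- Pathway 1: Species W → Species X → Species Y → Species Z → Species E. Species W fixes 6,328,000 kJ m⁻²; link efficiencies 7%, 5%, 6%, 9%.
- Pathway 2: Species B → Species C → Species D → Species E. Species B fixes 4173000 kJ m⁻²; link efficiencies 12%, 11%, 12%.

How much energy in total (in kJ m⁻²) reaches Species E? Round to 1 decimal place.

Pathway 1: 6328000 × 0.07 × 0.05 × 0.06 × 0.09 = 119.5992 kJ m⁻²
Pathway 2: 4173000 × 0.12 × 0.11 × 0.12 = 6610.032 kJ m⁻²
Total at Species E: 119.5992 + 6610.032 = 6729.6312 kJ m⁻²

6729.6 kJ m⁻²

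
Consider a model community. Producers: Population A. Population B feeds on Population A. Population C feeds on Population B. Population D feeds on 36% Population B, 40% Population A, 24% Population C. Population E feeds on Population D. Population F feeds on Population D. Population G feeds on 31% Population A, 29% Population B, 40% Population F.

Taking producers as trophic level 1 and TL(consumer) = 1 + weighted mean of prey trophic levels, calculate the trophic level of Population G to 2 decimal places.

Population B: 1 + 1 = 2
Population C: 1 + 2 = 3
Population D: 1 + (0.36×2 + 0.4×1 + 0.24×3) = 2.84
Population E: 1 + 2.84 = 3.84
Population F: 1 + 2.84 = 3.84
Population G: 1 + (0.31×1 + 0.29×2 + 0.4×3.84) = 3.426

3.43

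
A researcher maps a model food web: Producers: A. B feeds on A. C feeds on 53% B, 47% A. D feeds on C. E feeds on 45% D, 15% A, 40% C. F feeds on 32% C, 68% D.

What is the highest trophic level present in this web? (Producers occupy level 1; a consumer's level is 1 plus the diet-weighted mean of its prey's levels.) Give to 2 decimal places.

B: 1 + 1 = 2
C: 1 + (0.53×2 + 0.47×1) = 2.53
D: 1 + 2.53 = 3.53
E: 1 + (0.45×3.53 + 0.15×1 + 0.4×2.53) = 3.7505
F: 1 + (0.32×2.53 + 0.68×3.53) = 4.21

4.21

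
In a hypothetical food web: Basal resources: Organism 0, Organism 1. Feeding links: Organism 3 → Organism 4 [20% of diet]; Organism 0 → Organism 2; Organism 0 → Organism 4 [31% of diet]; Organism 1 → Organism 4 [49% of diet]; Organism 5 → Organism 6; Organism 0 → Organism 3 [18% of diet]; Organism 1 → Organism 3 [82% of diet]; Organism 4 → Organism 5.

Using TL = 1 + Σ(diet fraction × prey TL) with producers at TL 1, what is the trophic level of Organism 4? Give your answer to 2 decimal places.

Organism 2: 1 + 1 = 2
Organism 3: 1 + (0.18×1 + 0.82×1) = 2
Organism 4: 1 + (0.2×2 + 0.31×1 + 0.49×1) = 2.2
Organism 5: 1 + 2.2 = 3.2
Organism 6: 1 + 3.2 = 4.2

2.20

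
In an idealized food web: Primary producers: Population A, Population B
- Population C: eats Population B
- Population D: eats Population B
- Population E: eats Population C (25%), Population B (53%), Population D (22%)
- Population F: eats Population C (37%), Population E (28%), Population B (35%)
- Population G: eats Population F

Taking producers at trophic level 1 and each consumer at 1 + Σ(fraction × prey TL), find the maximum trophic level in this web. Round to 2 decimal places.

Population C: 1 + 1 = 2
Population D: 1 + 1 = 2
Population E: 1 + (0.25×2 + 0.53×1 + 0.22×2) = 2.47
Population F: 1 + (0.37×2 + 0.28×2.47 + 0.35×1) = 2.7816
Population G: 1 + 2.7816 = 3.7816

3.78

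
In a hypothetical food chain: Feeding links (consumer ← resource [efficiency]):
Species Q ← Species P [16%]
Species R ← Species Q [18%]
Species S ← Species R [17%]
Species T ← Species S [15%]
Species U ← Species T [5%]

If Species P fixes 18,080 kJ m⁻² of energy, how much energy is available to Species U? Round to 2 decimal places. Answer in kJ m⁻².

0.66 kJ m⁻²

Species Q: 18080 × 0.16 = 2892.8 kJ m⁻²
Species R: 2892.8 × 0.18 = 520.704 kJ m⁻²
Species S: 520.704 × 0.17 = 88.51968 kJ m⁻²
Species T: 88.51968 × 0.15 = 13.277952 kJ m⁻²
Species U: 13.277952 × 0.05 = 0.6638976 kJ m⁻²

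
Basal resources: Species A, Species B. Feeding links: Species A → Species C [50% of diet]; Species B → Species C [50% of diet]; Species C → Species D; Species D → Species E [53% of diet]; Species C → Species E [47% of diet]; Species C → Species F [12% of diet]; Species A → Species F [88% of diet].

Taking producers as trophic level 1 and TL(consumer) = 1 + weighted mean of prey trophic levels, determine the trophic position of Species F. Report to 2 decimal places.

Species C: 1 + (0.5×1 + 0.5×1) = 2
Species D: 1 + 2 = 3
Species E: 1 + (0.53×3 + 0.47×2) = 3.53
Species F: 1 + (0.12×2 + 0.88×1) = 2.12

2.12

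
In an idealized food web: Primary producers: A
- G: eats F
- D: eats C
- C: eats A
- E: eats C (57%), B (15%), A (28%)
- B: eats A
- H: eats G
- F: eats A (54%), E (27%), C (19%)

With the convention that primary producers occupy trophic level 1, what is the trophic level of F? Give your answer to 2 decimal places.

2.65

B: 1 + 1 = 2
C: 1 + 1 = 2
D: 1 + 2 = 3
E: 1 + (0.57×2 + 0.15×2 + 0.28×1) = 2.72
F: 1 + (0.54×1 + 0.27×2.72 + 0.19×2) = 2.6544
G: 1 + 2.6544 = 3.6544
H: 1 + 3.6544 = 4.6544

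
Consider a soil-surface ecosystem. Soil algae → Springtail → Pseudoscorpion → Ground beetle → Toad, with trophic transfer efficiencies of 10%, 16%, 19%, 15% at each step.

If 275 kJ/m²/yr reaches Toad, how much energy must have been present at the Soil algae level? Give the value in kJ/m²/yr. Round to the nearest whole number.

603070 kJ/m²/yr

Cumulative transfer efficiency: 0.1 × 0.16 × 0.19 × 0.15 = 0.000456
Soil algae energy = 275 / 0.000456 = 603070 kJ/m²/yr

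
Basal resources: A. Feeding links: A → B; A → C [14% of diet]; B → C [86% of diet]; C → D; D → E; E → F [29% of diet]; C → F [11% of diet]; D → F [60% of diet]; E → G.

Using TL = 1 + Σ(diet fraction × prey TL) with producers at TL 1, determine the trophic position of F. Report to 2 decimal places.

B: 1 + 1 = 2
C: 1 + (0.14×1 + 0.86×2) = 2.86
D: 1 + 2.86 = 3.86
E: 1 + 3.86 = 4.86
F: 1 + (0.29×4.86 + 0.11×2.86 + 0.6×3.86) = 5.04
G: 1 + 4.86 = 5.86

5.04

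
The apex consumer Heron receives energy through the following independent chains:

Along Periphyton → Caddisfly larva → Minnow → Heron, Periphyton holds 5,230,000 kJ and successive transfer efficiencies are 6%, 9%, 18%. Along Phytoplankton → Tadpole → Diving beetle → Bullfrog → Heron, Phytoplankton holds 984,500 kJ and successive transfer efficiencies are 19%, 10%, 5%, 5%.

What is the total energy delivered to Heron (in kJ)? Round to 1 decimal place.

Via Periphyton: 5230000 × 0.06 × 0.09 × 0.18 = 5083.56 kJ
Via Phytoplankton: 984500 × 0.19 × 0.1 × 0.05 × 0.05 = 46.76375 kJ
Total at Heron: 5083.56 + 46.76375 = 5130.32375 kJ

5130.3 kJ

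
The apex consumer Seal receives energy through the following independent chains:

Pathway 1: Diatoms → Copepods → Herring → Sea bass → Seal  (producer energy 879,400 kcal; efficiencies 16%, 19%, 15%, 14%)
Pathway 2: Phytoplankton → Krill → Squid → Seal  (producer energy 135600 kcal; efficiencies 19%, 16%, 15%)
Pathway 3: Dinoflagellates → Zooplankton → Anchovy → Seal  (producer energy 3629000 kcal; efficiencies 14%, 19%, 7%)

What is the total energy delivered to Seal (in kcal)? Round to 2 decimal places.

Pathway 1: 879400 × 0.16 × 0.19 × 0.15 × 0.14 = 561.40896 kcal
Pathway 2: 135600 × 0.19 × 0.16 × 0.15 = 618.336 kcal
Pathway 3: 3629000 × 0.14 × 0.19 × 0.07 = 6757.198 kcal
Total at Seal: 561.40896 + 618.336 + 6757.198 = 7936.94296 kcal

7936.94 kcal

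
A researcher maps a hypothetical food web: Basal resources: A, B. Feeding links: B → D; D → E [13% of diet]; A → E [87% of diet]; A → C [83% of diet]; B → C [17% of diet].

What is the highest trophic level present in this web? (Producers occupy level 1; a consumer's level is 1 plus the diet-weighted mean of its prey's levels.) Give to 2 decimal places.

2.13

C: 1 + (0.17×1 + 0.83×1) = 2
D: 1 + 1 = 2
E: 1 + (0.87×1 + 0.13×2) = 2.13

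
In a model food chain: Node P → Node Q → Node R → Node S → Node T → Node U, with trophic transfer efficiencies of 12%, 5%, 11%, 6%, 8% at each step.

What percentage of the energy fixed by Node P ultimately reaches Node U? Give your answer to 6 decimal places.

0.000317%

Product of link efficiencies: 0.12 × 0.05 × 0.11 × 0.06 × 0.08 = 0.000003168
As a percentage: 0.000003168 × 100 = 0.000317%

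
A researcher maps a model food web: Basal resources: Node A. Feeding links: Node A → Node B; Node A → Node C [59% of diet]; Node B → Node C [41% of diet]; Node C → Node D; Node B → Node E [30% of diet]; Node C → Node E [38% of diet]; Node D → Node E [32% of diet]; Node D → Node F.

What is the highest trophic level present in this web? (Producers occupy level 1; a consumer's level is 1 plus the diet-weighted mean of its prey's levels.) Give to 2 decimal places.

4.41

Node B: 1 + 1 = 2
Node C: 1 + (0.59×1 + 0.41×2) = 2.41
Node D: 1 + 2.41 = 3.41
Node E: 1 + (0.3×2 + 0.38×2.41 + 0.32×3.41) = 3.607
Node F: 1 + 3.41 = 4.41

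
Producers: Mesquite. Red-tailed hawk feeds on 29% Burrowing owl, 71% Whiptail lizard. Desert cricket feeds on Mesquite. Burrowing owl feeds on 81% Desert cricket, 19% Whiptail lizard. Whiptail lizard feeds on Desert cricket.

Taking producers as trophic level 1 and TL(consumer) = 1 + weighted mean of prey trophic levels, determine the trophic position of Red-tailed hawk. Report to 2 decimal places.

Desert cricket: 1 + 1 = 2
Whiptail lizard: 1 + 2 = 3
Burrowing owl: 1 + (0.81×2 + 0.19×3) = 3.19
Red-tailed hawk: 1 + (0.29×3.19 + 0.71×3) = 4.0551

4.06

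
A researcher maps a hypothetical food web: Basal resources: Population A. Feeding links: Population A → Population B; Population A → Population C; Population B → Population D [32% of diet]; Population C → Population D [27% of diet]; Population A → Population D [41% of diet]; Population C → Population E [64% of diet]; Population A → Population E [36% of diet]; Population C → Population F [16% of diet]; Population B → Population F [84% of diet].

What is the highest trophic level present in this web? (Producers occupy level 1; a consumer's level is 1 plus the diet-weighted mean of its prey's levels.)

Population B: 1 + 1 = 2
Population C: 1 + 1 = 2
Population D: 1 + (0.32×2 + 0.27×2 + 0.41×1) = 2.59
Population E: 1 + (0.64×2 + 0.36×1) = 2.64
Population F: 1 + (0.16×2 + 0.84×2) = 3

3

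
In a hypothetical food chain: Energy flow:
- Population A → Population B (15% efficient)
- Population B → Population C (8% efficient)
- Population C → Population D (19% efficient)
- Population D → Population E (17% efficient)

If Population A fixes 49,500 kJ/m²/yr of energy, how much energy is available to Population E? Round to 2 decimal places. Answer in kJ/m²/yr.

19.19 kJ/m²/yr

Population B: 49500 × 0.15 = 7425 kJ/m²/yr
Population C: 7425 × 0.08 = 594 kJ/m²/yr
Population D: 594 × 0.19 = 112.86 kJ/m²/yr
Population E: 112.86 × 0.17 = 19.1862 kJ/m²/yr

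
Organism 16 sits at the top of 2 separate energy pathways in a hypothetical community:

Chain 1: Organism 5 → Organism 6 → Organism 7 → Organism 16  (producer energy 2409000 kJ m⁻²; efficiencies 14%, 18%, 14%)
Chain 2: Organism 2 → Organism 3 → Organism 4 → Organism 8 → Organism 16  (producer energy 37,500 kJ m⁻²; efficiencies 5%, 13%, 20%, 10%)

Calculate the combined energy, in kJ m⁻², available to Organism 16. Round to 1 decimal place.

8503.8 kJ m⁻²

Chain 1: 2409000 × 0.14 × 0.18 × 0.14 = 8498.952 kJ m⁻²
Chain 2: 37500 × 0.05 × 0.13 × 0.2 × 0.1 = 4.875 kJ m⁻²
Total at Organism 16: 8498.952 + 4.875 = 8503.827 kJ m⁻²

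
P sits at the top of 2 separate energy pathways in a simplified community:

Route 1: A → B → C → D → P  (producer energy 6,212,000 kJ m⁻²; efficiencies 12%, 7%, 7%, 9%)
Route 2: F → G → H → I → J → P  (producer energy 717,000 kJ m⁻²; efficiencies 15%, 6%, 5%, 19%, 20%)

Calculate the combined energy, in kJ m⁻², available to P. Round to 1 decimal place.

341.0 kJ m⁻²

Route 1: 6212000 × 0.12 × 0.07 × 0.07 × 0.09 = 328.73904 kJ m⁻²
Route 2: 717000 × 0.15 × 0.06 × 0.05 × 0.19 × 0.2 = 12.2607 kJ m⁻²
Total at P: 328.73904 + 12.2607 = 340.99974 kJ m⁻²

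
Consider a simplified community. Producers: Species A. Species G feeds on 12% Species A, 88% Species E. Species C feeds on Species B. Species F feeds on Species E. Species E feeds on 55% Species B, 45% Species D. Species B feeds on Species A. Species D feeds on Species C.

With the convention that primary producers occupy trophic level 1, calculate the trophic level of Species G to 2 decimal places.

4.55

Species B: 1 + 1 = 2
Species C: 1 + 2 = 3
Species D: 1 + 3 = 4
Species E: 1 + (0.55×2 + 0.45×4) = 3.9
Species F: 1 + 3.9 = 4.9
Species G: 1 + (0.12×1 + 0.88×3.9) = 4.552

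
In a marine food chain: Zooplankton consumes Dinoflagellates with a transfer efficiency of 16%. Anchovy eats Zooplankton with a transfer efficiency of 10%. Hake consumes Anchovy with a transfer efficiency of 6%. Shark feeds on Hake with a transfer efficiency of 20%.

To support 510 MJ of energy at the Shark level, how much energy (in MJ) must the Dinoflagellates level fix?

2656250 MJ

Cumulative transfer efficiency: 0.16 × 0.1 × 0.06 × 0.2 = 0.000192
Dinoflagellates energy = 510 / 0.000192 = 2656250 MJ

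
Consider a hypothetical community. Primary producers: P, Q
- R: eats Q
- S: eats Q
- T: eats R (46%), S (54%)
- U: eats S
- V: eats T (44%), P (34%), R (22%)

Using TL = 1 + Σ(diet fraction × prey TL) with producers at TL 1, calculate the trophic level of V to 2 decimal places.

R: 1 + 1 = 2
S: 1 + 1 = 2
T: 1 + (0.46×2 + 0.54×2) = 3
U: 1 + 2 = 3
V: 1 + (0.44×3 + 0.34×1 + 0.22×2) = 3.1

3.10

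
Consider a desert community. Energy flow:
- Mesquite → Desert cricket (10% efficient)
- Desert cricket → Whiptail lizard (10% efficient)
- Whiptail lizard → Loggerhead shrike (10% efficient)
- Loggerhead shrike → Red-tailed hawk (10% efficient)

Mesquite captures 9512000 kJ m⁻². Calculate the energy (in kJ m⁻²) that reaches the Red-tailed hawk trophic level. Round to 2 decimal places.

951.20 kJ m⁻²

Desert cricket: 9512000 × 0.1 = 951200 kJ m⁻²
Whiptail lizard: 951200 × 0.1 = 95120 kJ m⁻²
Loggerhead shrike: 95120 × 0.1 = 9512 kJ m⁻²
Red-tailed hawk: 9512 × 0.1 = 951.2 kJ m⁻²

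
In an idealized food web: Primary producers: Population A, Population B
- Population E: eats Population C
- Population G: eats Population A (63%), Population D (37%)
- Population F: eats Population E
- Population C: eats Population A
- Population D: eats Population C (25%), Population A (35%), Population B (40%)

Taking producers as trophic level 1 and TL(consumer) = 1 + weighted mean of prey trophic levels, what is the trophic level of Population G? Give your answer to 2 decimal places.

Population C: 1 + 1 = 2
Population D: 1 + (0.25×2 + 0.35×1 + 0.4×1) = 2.25
Population E: 1 + 2 = 3
Population F: 1 + 3 = 4
Population G: 1 + (0.63×1 + 0.37×2.25) = 2.4625

2.46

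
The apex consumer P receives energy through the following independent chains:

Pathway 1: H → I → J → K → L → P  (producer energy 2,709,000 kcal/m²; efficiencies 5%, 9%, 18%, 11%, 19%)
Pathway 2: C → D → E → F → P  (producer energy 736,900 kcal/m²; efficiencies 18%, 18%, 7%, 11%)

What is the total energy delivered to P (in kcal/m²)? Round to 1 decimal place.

Pathway 1: 2709000 × 0.05 × 0.09 × 0.18 × 0.11 × 0.19 = 45.860661 kcal/m²
Pathway 2: 736900 × 0.18 × 0.18 × 0.07 × 0.11 = 183.841812 kcal/m²
Total at P: 45.860661 + 183.841812 = 229.702473 kcal/m²

229.7 kcal/m²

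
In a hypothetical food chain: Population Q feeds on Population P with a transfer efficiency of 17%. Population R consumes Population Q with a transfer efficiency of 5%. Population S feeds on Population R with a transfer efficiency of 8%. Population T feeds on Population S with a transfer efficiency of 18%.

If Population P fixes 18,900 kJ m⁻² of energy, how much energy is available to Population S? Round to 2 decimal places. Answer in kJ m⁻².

Population Q: 18900 × 0.17 = 3213 kJ m⁻²
Population R: 3213 × 0.05 = 160.65 kJ m⁻²
Population S: 160.65 × 0.08 = 12.852 kJ m⁻²

12.85 kJ m⁻²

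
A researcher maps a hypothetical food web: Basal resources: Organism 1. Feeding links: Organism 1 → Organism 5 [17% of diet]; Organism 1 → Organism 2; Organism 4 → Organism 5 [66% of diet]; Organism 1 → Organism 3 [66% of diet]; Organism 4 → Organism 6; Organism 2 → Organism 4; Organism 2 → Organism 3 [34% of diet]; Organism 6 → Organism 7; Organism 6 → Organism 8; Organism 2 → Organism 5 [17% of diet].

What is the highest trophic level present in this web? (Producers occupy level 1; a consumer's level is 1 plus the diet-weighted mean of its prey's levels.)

Organism 2: 1 + 1 = 2
Organism 3: 1 + (0.34×2 + 0.66×1) = 2.34
Organism 4: 1 + 2 = 3
Organism 5: 1 + (0.17×1 + 0.66×3 + 0.17×2) = 3.49
Organism 6: 1 + 3 = 4
Organism 7: 1 + 4 = 5
Organism 8: 1 + 4 = 5

5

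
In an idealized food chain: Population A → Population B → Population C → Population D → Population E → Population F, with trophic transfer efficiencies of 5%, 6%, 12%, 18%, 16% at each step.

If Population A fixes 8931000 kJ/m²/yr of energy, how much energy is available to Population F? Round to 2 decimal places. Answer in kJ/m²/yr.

Population B: 8931000 × 0.05 = 446550 kJ/m²/yr
Population C: 446550 × 0.06 = 26793 kJ/m²/yr
Population D: 26793 × 0.12 = 3215.16 kJ/m²/yr
Population E: 3215.16 × 0.18 = 578.7288 kJ/m²/yr
Population F: 578.7288 × 0.16 = 92.596608 kJ/m²/yr

92.60 kJ/m²/yr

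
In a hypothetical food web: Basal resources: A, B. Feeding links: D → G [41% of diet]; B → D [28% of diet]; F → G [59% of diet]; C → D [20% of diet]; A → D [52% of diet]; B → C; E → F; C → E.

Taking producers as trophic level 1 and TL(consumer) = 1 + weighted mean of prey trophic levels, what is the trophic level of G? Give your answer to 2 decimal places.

C: 1 + 1 = 2
D: 1 + (0.52×1 + 0.28×1 + 0.2×2) = 2.2
E: 1 + 2 = 3
F: 1 + 3 = 4
G: 1 + (0.59×4 + 0.41×2.2) = 4.262

4.26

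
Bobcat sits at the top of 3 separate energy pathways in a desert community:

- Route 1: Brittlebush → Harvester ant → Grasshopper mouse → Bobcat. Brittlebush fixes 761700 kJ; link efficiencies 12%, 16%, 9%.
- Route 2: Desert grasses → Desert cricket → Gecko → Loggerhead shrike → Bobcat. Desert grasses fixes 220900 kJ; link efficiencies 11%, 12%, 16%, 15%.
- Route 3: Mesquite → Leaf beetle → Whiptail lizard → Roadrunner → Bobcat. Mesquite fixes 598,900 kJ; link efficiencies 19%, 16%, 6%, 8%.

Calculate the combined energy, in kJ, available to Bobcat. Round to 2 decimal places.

1473.59 kJ

Route 1: 761700 × 0.12 × 0.16 × 0.09 = 1316.2176 kJ
Route 2: 220900 × 0.11 × 0.12 × 0.16 × 0.15 = 69.98112 kJ
Route 3: 598900 × 0.19 × 0.16 × 0.06 × 0.08 = 87.391488 kJ
Total at Bobcat: 1316.2176 + 69.98112 + 87.391488 = 1473.590208 kJ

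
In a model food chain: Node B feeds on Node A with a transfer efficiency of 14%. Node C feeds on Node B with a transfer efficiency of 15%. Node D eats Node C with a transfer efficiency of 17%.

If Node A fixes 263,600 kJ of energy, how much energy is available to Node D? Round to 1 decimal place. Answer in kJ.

941.1 kJ

Node B: 263600 × 0.14 = 36904 kJ
Node C: 36904 × 0.15 = 5535.6 kJ
Node D: 5535.6 × 0.17 = 941.052 kJ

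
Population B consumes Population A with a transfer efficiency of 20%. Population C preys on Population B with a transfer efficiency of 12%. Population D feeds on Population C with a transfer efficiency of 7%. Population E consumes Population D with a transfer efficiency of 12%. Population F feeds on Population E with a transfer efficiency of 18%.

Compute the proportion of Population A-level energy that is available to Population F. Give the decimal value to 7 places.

Product of link efficiencies: 0.2 × 0.12 × 0.07 × 0.12 × 0.18 = 0.000036288

0.0000363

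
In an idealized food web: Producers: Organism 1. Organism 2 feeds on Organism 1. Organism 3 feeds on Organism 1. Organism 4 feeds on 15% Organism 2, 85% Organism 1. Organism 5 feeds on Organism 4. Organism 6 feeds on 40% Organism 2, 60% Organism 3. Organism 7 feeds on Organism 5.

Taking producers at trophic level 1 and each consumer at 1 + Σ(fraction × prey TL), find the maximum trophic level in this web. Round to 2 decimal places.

4.15

Organism 2: 1 + 1 = 2
Organism 3: 1 + 1 = 2
Organism 4: 1 + (0.15×2 + 0.85×1) = 2.15
Organism 5: 1 + 2.15 = 3.15
Organism 6: 1 + (0.4×2 + 0.6×2) = 3
Organism 7: 1 + 3.15 = 4.15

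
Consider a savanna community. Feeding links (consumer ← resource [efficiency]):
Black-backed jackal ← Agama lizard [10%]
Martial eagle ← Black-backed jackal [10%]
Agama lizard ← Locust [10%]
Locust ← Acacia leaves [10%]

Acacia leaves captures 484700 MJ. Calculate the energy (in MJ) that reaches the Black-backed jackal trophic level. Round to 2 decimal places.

Locust: 484700 × 0.1 = 48470 MJ
Agama lizard: 48470 × 0.1 = 4847 MJ
Black-backed jackal: 4847 × 0.1 = 484.7 MJ

484.70 MJ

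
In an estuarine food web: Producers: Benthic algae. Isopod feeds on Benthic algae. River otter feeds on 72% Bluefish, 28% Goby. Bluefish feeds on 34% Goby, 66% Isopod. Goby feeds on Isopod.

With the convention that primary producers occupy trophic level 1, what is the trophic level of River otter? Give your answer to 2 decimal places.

4.24

Isopod: 1 + 1 = 2
Goby: 1 + 2 = 3
Bluefish: 1 + (0.34×3 + 0.66×2) = 3.34
River otter: 1 + (0.72×3.34 + 0.28×3) = 4.2448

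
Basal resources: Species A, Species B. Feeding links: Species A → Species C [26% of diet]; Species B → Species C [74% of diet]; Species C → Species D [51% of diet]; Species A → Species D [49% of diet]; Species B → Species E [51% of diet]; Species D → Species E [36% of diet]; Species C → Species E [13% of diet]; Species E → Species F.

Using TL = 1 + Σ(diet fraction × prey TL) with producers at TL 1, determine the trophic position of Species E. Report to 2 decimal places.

2.67

Species C: 1 + (0.26×1 + 0.74×1) = 2
Species D: 1 + (0.51×2 + 0.49×1) = 2.51
Species E: 1 + (0.51×1 + 0.36×2.51 + 0.13×2) = 2.6736
Species F: 1 + 2.6736 = 3.6736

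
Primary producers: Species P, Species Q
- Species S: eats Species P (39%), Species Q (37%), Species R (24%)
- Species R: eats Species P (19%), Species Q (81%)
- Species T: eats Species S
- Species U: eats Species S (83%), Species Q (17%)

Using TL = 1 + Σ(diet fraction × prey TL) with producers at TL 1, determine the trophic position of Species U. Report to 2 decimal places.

Species R: 1 + (0.19×1 + 0.81×1) = 2
Species S: 1 + (0.39×1 + 0.37×1 + 0.24×2) = 2.24
Species T: 1 + 2.24 = 3.24
Species U: 1 + (0.83×2.24 + 0.17×1) = 3.0292

3.03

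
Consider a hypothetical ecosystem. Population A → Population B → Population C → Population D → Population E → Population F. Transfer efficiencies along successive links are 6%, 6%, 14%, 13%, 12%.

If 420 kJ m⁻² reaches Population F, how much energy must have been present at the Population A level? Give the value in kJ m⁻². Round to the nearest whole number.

53418803 kJ m⁻²

Cumulative transfer efficiency: 0.06 × 0.06 × 0.14 × 0.13 × 0.12 = 0.0000078624
Population A energy = 420 / 0.0000078624 = 53418803 kJ m⁻²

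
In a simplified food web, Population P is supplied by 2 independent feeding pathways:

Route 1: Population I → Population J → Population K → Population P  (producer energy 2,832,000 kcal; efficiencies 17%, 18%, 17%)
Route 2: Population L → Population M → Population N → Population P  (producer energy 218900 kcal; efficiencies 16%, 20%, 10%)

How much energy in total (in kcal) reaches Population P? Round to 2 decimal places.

15432.54 kcal

Route 1: 2832000 × 0.17 × 0.18 × 0.17 = 14732.064 kcal
Route 2: 218900 × 0.16 × 0.2 × 0.1 = 700.48 kcal
Total at Population P: 14732.064 + 700.48 = 15432.544 kcal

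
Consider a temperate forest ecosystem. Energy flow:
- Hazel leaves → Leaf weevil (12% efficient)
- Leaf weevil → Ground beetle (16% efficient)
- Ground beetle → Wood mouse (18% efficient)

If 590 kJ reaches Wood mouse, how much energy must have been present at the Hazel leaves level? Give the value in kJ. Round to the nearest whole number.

170718 kJ

Cumulative transfer efficiency: 0.12 × 0.16 × 0.18 = 0.003456
Hazel leaves energy = 590 / 0.003456 = 170718 kJ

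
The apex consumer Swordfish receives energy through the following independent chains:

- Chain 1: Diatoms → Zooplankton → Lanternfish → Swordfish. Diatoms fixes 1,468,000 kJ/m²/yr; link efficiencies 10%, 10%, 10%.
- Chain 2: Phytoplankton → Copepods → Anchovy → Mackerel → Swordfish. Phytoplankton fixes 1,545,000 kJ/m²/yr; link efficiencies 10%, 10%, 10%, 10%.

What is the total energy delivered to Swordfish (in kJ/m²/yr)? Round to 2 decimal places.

1622.50 kJ/m²/yr

Chain 1: 1468000 × 0.1 × 0.1 × 0.1 = 1468 kJ/m²/yr
Chain 2: 1545000 × 0.1 × 0.1 × 0.1 × 0.1 = 154.5 kJ/m²/yr
Total at Swordfish: 1468 + 154.5 = 1622.5 kJ/m²/yr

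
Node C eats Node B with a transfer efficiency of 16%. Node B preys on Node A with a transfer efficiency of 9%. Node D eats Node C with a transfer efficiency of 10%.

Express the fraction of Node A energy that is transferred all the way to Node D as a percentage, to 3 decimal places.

0.144%

Product of link efficiencies: 0.09 × 0.16 × 0.1 = 0.00144
As a percentage: 0.00144 × 100 = 0.144%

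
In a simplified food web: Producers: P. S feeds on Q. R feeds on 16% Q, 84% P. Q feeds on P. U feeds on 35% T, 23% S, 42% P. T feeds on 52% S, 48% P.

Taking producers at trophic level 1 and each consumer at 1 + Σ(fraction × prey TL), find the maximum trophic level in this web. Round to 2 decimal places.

3.17

Q: 1 + 1 = 2
R: 1 + (0.16×2 + 0.84×1) = 2.16
S: 1 + 2 = 3
T: 1 + (0.52×3 + 0.48×1) = 3.04
U: 1 + (0.35×3.04 + 0.23×3 + 0.42×1) = 3.174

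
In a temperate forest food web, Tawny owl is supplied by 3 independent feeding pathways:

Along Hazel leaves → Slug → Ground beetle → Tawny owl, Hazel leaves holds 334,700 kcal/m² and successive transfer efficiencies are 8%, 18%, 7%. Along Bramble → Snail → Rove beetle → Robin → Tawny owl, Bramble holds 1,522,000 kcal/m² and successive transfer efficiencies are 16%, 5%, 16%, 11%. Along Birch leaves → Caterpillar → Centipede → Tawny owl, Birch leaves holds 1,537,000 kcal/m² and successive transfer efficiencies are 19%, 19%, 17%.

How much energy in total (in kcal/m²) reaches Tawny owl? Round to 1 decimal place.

9984.2 kcal/m²

Via Hazel leaves: 334700 × 0.08 × 0.18 × 0.07 = 337.3776 kcal/m²
Via Bramble: 1522000 × 0.16 × 0.05 × 0.16 × 0.11 = 214.2976 kcal/m²
Via Birch leaves: 1537000 × 0.19 × 0.19 × 0.17 = 9432.569 kcal/m²
Total at Tawny owl: 337.3776 + 214.2976 + 9432.569 = 9984.2442 kcal/m²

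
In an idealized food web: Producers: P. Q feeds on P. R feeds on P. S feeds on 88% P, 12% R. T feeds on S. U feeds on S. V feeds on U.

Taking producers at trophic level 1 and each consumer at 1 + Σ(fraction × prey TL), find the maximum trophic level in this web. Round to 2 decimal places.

Q: 1 + 1 = 2
R: 1 + 1 = 2
S: 1 + (0.88×1 + 0.12×2) = 2.12
T: 1 + 2.12 = 3.12
U: 1 + 2.12 = 3.12
V: 1 + 3.12 = 4.12

4.12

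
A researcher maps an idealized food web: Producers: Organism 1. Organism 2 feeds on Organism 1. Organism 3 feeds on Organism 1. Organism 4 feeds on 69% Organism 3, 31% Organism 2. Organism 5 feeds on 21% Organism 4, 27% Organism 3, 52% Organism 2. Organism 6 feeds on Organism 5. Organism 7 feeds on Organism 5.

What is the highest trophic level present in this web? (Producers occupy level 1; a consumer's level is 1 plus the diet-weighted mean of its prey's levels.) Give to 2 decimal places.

Organism 2: 1 + 1 = 2
Organism 3: 1 + 1 = 2
Organism 4: 1 + (0.69×2 + 0.31×2) = 3
Organism 5: 1 + (0.21×3 + 0.27×2 + 0.52×2) = 3.21
Organism 6: 1 + 3.21 = 4.21
Organism 7: 1 + 3.21 = 4.21

4.21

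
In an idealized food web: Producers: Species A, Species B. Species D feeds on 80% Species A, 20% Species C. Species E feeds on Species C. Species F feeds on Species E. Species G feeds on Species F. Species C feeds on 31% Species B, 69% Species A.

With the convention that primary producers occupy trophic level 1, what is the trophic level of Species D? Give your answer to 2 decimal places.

Species C: 1 + (0.31×1 + 0.69×1) = 2
Species D: 1 + (0.8×1 + 0.2×2) = 2.2
Species E: 1 + 2 = 3
Species F: 1 + 3 = 4
Species G: 1 + 4 = 5

2.20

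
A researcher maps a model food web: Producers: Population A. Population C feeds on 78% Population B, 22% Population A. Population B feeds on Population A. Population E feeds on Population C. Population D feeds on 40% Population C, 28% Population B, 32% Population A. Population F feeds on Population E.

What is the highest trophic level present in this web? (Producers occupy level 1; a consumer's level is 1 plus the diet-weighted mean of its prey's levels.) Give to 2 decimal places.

Population B: 1 + 1 = 2
Population C: 1 + (0.78×2 + 0.22×1) = 2.78
Population D: 1 + (0.4×2.78 + 0.28×2 + 0.32×1) = 2.992
Population E: 1 + 2.78 = 3.78
Population F: 1 + 3.78 = 4.78

4.78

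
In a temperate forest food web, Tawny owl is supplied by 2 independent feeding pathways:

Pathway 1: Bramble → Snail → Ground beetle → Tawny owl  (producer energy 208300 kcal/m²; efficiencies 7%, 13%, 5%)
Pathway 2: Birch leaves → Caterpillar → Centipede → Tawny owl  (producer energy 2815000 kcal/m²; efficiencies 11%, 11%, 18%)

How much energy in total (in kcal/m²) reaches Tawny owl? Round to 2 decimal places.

6225.85 kcal/m²

Pathway 1: 208300 × 0.07 × 0.13 × 0.05 = 94.7765 kcal/m²
Pathway 2: 2815000 × 0.11 × 0.11 × 0.18 = 6131.07 kcal/m²
Total at Tawny owl: 94.7765 + 6131.07 = 6225.8465 kcal/m²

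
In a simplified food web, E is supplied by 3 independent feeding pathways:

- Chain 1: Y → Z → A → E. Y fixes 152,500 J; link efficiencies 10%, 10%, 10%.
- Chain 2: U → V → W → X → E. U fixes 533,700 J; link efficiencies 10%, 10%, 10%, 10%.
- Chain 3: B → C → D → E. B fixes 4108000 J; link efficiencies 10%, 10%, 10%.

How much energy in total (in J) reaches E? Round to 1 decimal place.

4313.9 J

Chain 1: 152500 × 0.1 × 0.1 × 0.1 = 152.5 J
Chain 2: 533700 × 0.1 × 0.1 × 0.1 × 0.1 = 53.37 J
Chain 3: 4108000 × 0.1 × 0.1 × 0.1 = 4108 J
Total at E: 152.5 + 53.37 + 4108 = 4313.87 J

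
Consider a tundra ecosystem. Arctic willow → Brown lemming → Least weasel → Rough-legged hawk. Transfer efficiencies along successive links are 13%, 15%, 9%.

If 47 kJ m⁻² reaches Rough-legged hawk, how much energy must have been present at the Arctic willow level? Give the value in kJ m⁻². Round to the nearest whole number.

Cumulative transfer efficiency: 0.13 × 0.15 × 0.09 = 0.001755
Arctic willow energy = 47 / 0.001755 = 26781 kJ m⁻²

26781 kJ m⁻²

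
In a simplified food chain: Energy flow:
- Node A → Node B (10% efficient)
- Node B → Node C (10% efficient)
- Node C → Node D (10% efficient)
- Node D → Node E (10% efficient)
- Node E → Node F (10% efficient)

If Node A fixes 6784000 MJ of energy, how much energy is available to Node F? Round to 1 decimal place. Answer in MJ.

67.8 MJ

Node B: 6784000 × 0.1 = 678400 MJ
Node C: 678400 × 0.1 = 67840 MJ
Node D: 67840 × 0.1 = 6784 MJ
Node E: 6784 × 0.1 = 678.4 MJ
Node F: 678.4 × 0.1 = 67.84 MJ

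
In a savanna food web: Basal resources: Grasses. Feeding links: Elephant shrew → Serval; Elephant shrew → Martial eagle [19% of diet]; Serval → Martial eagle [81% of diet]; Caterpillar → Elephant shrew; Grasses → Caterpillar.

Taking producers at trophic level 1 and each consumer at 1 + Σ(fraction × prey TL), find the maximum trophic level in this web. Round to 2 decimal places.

4.81

Caterpillar: 1 + 1 = 2
Elephant shrew: 1 + 2 = 3
Serval: 1 + 3 = 4
Martial eagle: 1 + (0.19×3 + 0.81×4) = 4.81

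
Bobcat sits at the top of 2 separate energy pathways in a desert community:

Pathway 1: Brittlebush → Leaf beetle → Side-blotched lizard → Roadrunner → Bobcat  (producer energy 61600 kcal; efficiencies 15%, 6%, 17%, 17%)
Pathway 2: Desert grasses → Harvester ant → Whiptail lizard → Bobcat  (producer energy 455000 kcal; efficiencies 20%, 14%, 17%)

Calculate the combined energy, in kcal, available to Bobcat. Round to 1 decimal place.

Pathway 1: 61600 × 0.15 × 0.06 × 0.17 × 0.17 = 16.02216 kcal
Pathway 2: 455000 × 0.2 × 0.14 × 0.17 = 2165.8 kcal
Total at Bobcat: 16.02216 + 2165.8 = 2181.82216 kcal

2181.8 kcal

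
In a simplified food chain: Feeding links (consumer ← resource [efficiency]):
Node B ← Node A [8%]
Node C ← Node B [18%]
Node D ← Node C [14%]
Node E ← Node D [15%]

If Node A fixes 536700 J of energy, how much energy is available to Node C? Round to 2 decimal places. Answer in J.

7728.48 J

Node B: 536700 × 0.08 = 42936 J
Node C: 42936 × 0.18 = 7728.48 J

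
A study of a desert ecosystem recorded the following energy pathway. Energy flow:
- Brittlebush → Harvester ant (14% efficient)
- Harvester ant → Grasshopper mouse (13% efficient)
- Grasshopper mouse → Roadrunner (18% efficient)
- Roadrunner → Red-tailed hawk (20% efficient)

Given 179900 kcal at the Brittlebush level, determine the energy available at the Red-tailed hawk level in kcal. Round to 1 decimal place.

Harvester ant: 179900 × 0.14 = 25186 kcal
Grasshopper mouse: 25186 × 0.13 = 3274.18 kcal
Roadrunner: 3274.18 × 0.18 = 589.3524 kcal
Red-tailed hawk: 589.3524 × 0.2 = 117.87048 kcal

117.9 kcal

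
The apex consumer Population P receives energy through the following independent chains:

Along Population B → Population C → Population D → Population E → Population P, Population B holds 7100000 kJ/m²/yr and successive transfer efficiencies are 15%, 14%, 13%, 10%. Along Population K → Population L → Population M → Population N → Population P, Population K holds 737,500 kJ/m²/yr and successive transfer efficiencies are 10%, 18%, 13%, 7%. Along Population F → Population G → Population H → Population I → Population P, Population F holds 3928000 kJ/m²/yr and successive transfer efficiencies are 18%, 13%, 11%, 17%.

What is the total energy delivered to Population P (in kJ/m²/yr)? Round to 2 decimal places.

Via Population B: 7100000 × 0.15 × 0.14 × 0.13 × 0.1 = 1938.3 kJ/m²/yr
Via Population K: 737500 × 0.1 × 0.18 × 0.13 × 0.07 = 120.8025 kJ/m²/yr
Via Population F: 3928000 × 0.18 × 0.13 × 0.11 × 0.17 = 1718.81424 kJ/m²/yr
Total at Population P: 1938.3 + 120.8025 + 1718.81424 = 3777.91674 kJ/m²/yr

3777.92 kJ/m²/yr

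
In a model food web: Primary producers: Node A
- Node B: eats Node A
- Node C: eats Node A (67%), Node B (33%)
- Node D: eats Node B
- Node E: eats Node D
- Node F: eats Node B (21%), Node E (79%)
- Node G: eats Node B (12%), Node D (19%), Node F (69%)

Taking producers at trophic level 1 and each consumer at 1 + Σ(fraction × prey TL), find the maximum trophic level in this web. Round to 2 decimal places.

Node B: 1 + 1 = 2
Node C: 1 + (0.67×1 + 0.33×2) = 2.33
Node D: 1 + 2 = 3
Node E: 1 + 3 = 4
Node F: 1 + (0.21×2 + 0.79×4) = 4.58
Node G: 1 + (0.12×2 + 0.19×3 + 0.69×4.58) = 4.9702

4.97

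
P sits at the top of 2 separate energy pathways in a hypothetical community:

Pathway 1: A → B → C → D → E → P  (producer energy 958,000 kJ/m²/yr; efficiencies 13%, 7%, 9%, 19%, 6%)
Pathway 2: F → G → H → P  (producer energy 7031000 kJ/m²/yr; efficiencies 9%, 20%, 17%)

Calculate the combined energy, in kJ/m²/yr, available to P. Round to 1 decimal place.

Pathway 1: 958000 × 0.13 × 0.07 × 0.09 × 0.19 × 0.06 = 8.9444628 kJ/m²/yr
Pathway 2: 7031000 × 0.09 × 0.2 × 0.17 = 21514.86 kJ/m²/yr
Total at P: 8.9444628 + 21514.86 = 21523.8044628 kJ/m²/yr

21523.8 kJ/m²/yr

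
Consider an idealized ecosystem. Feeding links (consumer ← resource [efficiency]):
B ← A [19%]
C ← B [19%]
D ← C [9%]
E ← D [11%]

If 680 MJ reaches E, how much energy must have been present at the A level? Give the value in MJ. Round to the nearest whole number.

1902683 MJ

Cumulative transfer efficiency: 0.19 × 0.19 × 0.09 × 0.11 = 0.00035739
A energy = 680 / 0.00035739 = 1902683 MJ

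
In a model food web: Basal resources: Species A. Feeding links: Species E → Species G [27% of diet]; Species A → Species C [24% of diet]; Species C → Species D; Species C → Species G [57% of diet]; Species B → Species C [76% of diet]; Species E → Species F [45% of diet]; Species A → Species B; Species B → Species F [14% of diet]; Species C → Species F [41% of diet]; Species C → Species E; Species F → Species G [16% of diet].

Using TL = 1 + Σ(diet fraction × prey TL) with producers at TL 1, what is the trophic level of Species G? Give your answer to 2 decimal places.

Species B: 1 + 1 = 2
Species C: 1 + (0.24×1 + 0.76×2) = 2.76
Species D: 1 + 2.76 = 3.76
Species E: 1 + 2.76 = 3.76
Species F: 1 + (0.14×2 + 0.45×3.76 + 0.41×2.76) = 4.1036
Species G: 1 + (0.57×2.76 + 0.27×3.76 + 0.16×4.1036) = 4.244976

4.24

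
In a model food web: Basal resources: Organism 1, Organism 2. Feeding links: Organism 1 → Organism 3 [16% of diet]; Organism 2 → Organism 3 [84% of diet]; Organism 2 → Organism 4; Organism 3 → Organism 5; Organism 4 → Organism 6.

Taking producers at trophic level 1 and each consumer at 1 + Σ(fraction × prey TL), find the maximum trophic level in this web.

Organism 3: 1 + (0.16×1 + 0.84×1) = 2
Organism 4: 1 + 1 = 2
Organism 5: 1 + 2 = 3
Organism 6: 1 + 2 = 3

3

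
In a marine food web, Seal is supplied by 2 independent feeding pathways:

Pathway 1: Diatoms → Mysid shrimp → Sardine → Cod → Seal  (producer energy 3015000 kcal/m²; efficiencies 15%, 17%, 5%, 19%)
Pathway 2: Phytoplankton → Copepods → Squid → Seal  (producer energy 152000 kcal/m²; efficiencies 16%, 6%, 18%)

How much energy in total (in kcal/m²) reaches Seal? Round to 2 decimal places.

Pathway 1: 3015000 × 0.15 × 0.17 × 0.05 × 0.19 = 730.38375 kcal/m²
Pathway 2: 152000 × 0.16 × 0.06 × 0.18 = 262.656 kcal/m²
Total at Seal: 730.38375 + 262.656 = 993.03975 kcal/m²

993.04 kcal/m²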